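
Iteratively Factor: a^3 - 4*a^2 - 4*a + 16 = (a - 2)*(a^2 - 2*a - 8) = (a - 4)*(a - 2)*(a + 2)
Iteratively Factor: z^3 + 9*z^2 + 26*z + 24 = (z + 2)*(z^2 + 7*z + 12) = (z + 2)*(z + 4)*(z + 3)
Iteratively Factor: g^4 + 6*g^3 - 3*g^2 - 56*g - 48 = (g + 4)*(g^3 + 2*g^2 - 11*g - 12) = (g + 4)^2*(g^2 - 2*g - 3) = (g - 3)*(g + 4)^2*(g + 1)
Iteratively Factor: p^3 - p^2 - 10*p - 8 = (p + 2)*(p^2 - 3*p - 4) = (p + 1)*(p + 2)*(p - 4)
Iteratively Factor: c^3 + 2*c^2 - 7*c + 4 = (c + 4)*(c^2 - 2*c + 1) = (c - 1)*(c + 4)*(c - 1)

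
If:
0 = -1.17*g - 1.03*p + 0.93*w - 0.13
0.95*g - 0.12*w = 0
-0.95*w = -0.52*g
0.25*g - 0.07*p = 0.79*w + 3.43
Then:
No Solution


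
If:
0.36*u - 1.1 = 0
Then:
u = 3.06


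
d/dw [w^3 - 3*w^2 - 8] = 3*w*(w - 2)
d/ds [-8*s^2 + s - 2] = 1 - 16*s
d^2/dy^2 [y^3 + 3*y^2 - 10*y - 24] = 6*y + 6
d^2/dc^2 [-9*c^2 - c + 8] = -18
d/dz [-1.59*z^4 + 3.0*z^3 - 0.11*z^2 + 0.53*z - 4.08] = -6.36*z^3 + 9.0*z^2 - 0.22*z + 0.53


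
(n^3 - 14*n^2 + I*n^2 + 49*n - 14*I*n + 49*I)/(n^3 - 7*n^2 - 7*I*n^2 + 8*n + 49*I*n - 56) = (n - 7)/(n - 8*I)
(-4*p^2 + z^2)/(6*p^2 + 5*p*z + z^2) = (-2*p + z)/(3*p + z)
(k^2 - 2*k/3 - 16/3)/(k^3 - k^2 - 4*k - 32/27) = 9*(k + 2)/(9*k^2 + 15*k + 4)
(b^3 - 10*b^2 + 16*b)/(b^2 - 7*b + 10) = b*(b - 8)/(b - 5)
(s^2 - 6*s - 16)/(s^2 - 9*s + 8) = (s + 2)/(s - 1)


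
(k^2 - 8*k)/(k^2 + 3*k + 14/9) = 9*k*(k - 8)/(9*k^2 + 27*k + 14)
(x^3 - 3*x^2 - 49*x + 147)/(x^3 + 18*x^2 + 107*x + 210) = (x^2 - 10*x + 21)/(x^2 + 11*x + 30)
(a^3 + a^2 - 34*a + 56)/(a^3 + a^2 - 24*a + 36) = (a^2 + 3*a - 28)/(a^2 + 3*a - 18)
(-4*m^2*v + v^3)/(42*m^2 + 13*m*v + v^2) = v*(-4*m^2 + v^2)/(42*m^2 + 13*m*v + v^2)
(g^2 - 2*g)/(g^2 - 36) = g*(g - 2)/(g^2 - 36)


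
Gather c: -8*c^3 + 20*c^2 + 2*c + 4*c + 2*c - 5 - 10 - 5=-8*c^3 + 20*c^2 + 8*c - 20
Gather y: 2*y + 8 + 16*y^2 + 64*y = 16*y^2 + 66*y + 8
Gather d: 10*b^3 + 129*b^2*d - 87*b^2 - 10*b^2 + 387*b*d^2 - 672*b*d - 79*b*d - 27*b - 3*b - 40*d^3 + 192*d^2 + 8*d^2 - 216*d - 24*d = 10*b^3 - 97*b^2 - 30*b - 40*d^3 + d^2*(387*b + 200) + d*(129*b^2 - 751*b - 240)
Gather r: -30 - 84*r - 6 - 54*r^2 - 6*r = -54*r^2 - 90*r - 36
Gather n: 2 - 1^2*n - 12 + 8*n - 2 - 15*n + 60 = 48 - 8*n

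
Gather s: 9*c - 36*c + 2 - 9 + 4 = -27*c - 3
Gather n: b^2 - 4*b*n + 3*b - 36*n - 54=b^2 + 3*b + n*(-4*b - 36) - 54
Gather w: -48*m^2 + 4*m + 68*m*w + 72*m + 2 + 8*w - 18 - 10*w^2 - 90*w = -48*m^2 + 76*m - 10*w^2 + w*(68*m - 82) - 16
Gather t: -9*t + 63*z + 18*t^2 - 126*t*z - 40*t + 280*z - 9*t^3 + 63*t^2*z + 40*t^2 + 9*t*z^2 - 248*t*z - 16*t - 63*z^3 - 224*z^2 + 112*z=-9*t^3 + t^2*(63*z + 58) + t*(9*z^2 - 374*z - 65) - 63*z^3 - 224*z^2 + 455*z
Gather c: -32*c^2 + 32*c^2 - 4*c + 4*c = 0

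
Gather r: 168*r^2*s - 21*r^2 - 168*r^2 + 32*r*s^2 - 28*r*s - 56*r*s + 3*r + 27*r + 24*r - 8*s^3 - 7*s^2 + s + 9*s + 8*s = r^2*(168*s - 189) + r*(32*s^2 - 84*s + 54) - 8*s^3 - 7*s^2 + 18*s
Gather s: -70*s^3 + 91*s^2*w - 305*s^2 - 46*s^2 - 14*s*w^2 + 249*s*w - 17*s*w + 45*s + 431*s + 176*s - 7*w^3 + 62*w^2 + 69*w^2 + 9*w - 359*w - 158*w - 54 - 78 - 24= -70*s^3 + s^2*(91*w - 351) + s*(-14*w^2 + 232*w + 652) - 7*w^3 + 131*w^2 - 508*w - 156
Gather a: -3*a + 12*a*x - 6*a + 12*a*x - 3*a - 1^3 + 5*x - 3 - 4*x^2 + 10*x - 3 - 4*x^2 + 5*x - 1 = a*(24*x - 12) - 8*x^2 + 20*x - 8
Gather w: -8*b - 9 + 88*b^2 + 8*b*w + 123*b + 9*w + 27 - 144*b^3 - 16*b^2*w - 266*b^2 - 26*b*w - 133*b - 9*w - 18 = -144*b^3 - 178*b^2 - 18*b + w*(-16*b^2 - 18*b)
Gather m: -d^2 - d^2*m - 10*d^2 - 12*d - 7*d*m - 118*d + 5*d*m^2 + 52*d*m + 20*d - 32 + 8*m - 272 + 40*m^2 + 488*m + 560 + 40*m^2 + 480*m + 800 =-11*d^2 - 110*d + m^2*(5*d + 80) + m*(-d^2 + 45*d + 976) + 1056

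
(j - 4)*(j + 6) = j^2 + 2*j - 24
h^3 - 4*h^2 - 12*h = h*(h - 6)*(h + 2)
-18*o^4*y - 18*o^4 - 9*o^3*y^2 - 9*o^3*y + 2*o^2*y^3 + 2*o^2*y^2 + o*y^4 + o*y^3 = (-3*o + y)*(2*o + y)*(3*o + y)*(o*y + o)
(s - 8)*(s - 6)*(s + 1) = s^3 - 13*s^2 + 34*s + 48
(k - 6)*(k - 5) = k^2 - 11*k + 30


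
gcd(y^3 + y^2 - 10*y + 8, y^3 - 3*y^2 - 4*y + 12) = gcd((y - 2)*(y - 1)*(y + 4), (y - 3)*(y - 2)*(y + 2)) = y - 2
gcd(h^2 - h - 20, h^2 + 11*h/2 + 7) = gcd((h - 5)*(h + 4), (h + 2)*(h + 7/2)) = 1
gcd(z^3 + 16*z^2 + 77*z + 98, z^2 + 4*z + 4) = z + 2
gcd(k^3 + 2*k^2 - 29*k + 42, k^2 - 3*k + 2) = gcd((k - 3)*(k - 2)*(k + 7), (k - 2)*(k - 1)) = k - 2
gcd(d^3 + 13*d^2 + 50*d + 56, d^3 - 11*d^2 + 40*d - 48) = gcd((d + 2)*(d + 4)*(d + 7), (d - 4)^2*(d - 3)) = 1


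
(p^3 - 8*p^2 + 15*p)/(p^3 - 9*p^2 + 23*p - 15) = p/(p - 1)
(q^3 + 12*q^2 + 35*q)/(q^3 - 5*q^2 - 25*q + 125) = q*(q + 7)/(q^2 - 10*q + 25)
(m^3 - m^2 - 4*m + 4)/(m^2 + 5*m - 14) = (m^2 + m - 2)/(m + 7)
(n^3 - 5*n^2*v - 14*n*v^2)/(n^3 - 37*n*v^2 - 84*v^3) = n*(n + 2*v)/(n^2 + 7*n*v + 12*v^2)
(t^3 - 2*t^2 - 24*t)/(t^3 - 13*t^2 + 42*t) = (t + 4)/(t - 7)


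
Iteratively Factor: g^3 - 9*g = (g + 3)*(g^2 - 3*g) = (g - 3)*(g + 3)*(g)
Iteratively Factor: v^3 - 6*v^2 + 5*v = (v)*(v^2 - 6*v + 5) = v*(v - 5)*(v - 1)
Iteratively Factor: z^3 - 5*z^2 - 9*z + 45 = (z - 3)*(z^2 - 2*z - 15) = (z - 5)*(z - 3)*(z + 3)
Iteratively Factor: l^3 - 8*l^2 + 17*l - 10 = (l - 2)*(l^2 - 6*l + 5) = (l - 2)*(l - 1)*(l - 5)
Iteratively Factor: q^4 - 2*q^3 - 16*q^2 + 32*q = (q + 4)*(q^3 - 6*q^2 + 8*q) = q*(q + 4)*(q^2 - 6*q + 8) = q*(q - 4)*(q + 4)*(q - 2)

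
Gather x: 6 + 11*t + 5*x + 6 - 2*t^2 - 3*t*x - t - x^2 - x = -2*t^2 + 10*t - x^2 + x*(4 - 3*t) + 12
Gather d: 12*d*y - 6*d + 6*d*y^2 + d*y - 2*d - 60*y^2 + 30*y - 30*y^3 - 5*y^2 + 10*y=d*(6*y^2 + 13*y - 8) - 30*y^3 - 65*y^2 + 40*y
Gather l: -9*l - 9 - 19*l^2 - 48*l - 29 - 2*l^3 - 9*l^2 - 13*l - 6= -2*l^3 - 28*l^2 - 70*l - 44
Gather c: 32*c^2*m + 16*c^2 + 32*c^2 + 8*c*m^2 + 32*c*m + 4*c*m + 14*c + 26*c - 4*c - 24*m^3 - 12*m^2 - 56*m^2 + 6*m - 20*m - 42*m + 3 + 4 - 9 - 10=c^2*(32*m + 48) + c*(8*m^2 + 36*m + 36) - 24*m^3 - 68*m^2 - 56*m - 12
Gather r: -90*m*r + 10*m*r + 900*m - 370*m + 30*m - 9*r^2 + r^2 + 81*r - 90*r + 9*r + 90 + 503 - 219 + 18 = -80*m*r + 560*m - 8*r^2 + 392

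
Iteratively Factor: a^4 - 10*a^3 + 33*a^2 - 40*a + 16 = (a - 1)*(a^3 - 9*a^2 + 24*a - 16) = (a - 1)^2*(a^2 - 8*a + 16) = (a - 4)*(a - 1)^2*(a - 4)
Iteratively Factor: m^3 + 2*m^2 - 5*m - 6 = (m + 3)*(m^2 - m - 2) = (m + 1)*(m + 3)*(m - 2)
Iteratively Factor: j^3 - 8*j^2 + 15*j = (j - 5)*(j^2 - 3*j) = j*(j - 5)*(j - 3)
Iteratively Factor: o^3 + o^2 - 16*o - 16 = (o + 1)*(o^2 - 16) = (o - 4)*(o + 1)*(o + 4)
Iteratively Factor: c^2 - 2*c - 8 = (c + 2)*(c - 4)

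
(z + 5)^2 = z^2 + 10*z + 25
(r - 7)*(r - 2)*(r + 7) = r^3 - 2*r^2 - 49*r + 98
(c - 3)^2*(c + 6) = c^3 - 27*c + 54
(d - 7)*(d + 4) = d^2 - 3*d - 28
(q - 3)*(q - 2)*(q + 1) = q^3 - 4*q^2 + q + 6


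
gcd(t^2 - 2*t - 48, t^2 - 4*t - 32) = t - 8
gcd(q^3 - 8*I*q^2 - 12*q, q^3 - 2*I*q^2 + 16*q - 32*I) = q - 2*I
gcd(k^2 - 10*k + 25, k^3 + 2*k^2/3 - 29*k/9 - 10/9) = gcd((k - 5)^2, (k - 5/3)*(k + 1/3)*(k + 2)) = 1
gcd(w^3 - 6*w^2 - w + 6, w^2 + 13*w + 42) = 1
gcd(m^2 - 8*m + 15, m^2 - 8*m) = 1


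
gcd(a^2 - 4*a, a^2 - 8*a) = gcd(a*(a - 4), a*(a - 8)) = a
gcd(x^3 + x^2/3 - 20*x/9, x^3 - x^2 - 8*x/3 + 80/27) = x^2 + x/3 - 20/9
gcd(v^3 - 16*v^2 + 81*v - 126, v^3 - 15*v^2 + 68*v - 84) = v^2 - 13*v + 42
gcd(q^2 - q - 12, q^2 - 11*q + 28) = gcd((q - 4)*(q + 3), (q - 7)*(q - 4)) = q - 4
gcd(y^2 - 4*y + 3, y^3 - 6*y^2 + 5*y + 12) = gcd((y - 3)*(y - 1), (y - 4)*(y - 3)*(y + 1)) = y - 3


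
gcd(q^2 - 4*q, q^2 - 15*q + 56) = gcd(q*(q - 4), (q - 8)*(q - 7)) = 1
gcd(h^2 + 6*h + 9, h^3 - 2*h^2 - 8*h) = 1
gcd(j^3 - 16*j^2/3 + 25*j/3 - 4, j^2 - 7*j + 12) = j - 3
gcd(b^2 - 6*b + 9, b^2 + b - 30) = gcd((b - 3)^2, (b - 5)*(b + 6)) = 1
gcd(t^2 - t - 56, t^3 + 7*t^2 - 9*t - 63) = t + 7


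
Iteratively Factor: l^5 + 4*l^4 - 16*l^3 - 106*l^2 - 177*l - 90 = (l + 3)*(l^4 + l^3 - 19*l^2 - 49*l - 30) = (l + 1)*(l + 3)*(l^3 - 19*l - 30) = (l - 5)*(l + 1)*(l + 3)*(l^2 + 5*l + 6) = (l - 5)*(l + 1)*(l + 3)^2*(l + 2)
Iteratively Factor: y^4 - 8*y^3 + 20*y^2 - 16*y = (y - 4)*(y^3 - 4*y^2 + 4*y) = (y - 4)*(y - 2)*(y^2 - 2*y) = (y - 4)*(y - 2)^2*(y)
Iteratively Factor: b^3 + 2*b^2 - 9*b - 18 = (b + 3)*(b^2 - b - 6) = (b - 3)*(b + 3)*(b + 2)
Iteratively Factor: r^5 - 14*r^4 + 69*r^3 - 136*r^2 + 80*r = (r)*(r^4 - 14*r^3 + 69*r^2 - 136*r + 80) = r*(r - 1)*(r^3 - 13*r^2 + 56*r - 80) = r*(r - 4)*(r - 1)*(r^2 - 9*r + 20) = r*(r - 5)*(r - 4)*(r - 1)*(r - 4)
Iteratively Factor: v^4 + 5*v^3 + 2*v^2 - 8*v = (v + 2)*(v^3 + 3*v^2 - 4*v) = (v + 2)*(v + 4)*(v^2 - v) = (v - 1)*(v + 2)*(v + 4)*(v)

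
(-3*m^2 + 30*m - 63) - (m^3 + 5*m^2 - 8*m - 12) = -m^3 - 8*m^2 + 38*m - 51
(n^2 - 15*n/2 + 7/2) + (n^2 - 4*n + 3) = 2*n^2 - 23*n/2 + 13/2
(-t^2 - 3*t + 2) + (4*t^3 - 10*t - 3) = 4*t^3 - t^2 - 13*t - 1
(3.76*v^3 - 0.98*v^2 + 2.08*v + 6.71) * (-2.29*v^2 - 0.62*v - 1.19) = -8.6104*v^5 - 0.0869999999999997*v^4 - 8.63*v^3 - 15.4893*v^2 - 6.6354*v - 7.9849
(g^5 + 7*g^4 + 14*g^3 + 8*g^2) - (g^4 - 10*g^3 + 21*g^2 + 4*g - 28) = g^5 + 6*g^4 + 24*g^3 - 13*g^2 - 4*g + 28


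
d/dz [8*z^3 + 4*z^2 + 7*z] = 24*z^2 + 8*z + 7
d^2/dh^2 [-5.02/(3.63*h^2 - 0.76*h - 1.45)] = (-132.296076*h^2 + 27.698352*h + 5.02*(7.26*h - 0.76)*(14.52*h - 1.52) + 52.84554)/(-3.63*h^2 + 0.76*h + 1.45)^3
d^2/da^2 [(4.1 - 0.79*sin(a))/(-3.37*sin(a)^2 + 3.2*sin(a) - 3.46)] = (-8.971951*sin(a)^5 + 177.7338*sin(a)^4 - 59.42995*sin(a)^3 - 437.3699*sin(a)^2 + 245.954688*sin(a) + 29.1394)/(38.272753*sin(a)^6 - 109.02624*sin(a)^5 + 221.411022*sin(a)^4 - 256.64384*sin(a)^3 + 227.324076*sin(a)^2 - 114.92736*sin(a) + 41.421736)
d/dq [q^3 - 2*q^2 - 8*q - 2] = 3*q^2 - 4*q - 8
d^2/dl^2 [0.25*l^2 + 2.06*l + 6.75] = 0.500000000000000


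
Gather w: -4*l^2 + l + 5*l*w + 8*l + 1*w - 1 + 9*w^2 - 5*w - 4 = -4*l^2 + 9*l + 9*w^2 + w*(5*l - 4) - 5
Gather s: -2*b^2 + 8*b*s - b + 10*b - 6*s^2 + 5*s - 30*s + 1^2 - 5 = -2*b^2 + 9*b - 6*s^2 + s*(8*b - 25) - 4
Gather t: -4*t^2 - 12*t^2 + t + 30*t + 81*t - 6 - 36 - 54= -16*t^2 + 112*t - 96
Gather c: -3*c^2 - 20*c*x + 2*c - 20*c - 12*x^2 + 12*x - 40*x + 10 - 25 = -3*c^2 + c*(-20*x - 18) - 12*x^2 - 28*x - 15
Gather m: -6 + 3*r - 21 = 3*r - 27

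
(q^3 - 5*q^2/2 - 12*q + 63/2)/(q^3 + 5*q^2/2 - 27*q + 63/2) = (2*q^2 + q - 21)/(2*q^2 + 11*q - 21)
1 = 1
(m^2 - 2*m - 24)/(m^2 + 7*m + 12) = (m - 6)/(m + 3)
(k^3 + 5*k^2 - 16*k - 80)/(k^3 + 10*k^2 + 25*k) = (k^2 - 16)/(k*(k + 5))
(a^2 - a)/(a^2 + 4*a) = (a - 1)/(a + 4)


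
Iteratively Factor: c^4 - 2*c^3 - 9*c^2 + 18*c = (c - 3)*(c^3 + c^2 - 6*c) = (c - 3)*(c + 3)*(c^2 - 2*c) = (c - 3)*(c - 2)*(c + 3)*(c)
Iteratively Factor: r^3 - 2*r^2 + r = (r - 1)*(r^2 - r) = (r - 1)^2*(r)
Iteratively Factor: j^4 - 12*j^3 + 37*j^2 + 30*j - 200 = (j - 5)*(j^3 - 7*j^2 + 2*j + 40) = (j - 5)*(j + 2)*(j^2 - 9*j + 20) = (j - 5)^2*(j + 2)*(j - 4)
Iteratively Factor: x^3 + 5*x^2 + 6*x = (x + 2)*(x^2 + 3*x) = x*(x + 2)*(x + 3)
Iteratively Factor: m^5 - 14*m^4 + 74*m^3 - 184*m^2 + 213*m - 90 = (m - 5)*(m^4 - 9*m^3 + 29*m^2 - 39*m + 18) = (m - 5)*(m - 3)*(m^3 - 6*m^2 + 11*m - 6) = (m - 5)*(m - 3)*(m - 2)*(m^2 - 4*m + 3) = (m - 5)*(m - 3)^2*(m - 2)*(m - 1)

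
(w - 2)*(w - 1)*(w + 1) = w^3 - 2*w^2 - w + 2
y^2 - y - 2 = (y - 2)*(y + 1)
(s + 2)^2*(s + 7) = s^3 + 11*s^2 + 32*s + 28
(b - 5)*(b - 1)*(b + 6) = b^3 - 31*b + 30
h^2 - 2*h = h*(h - 2)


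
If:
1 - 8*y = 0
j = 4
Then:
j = 4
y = 1/8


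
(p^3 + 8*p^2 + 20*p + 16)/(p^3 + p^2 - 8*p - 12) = (p + 4)/(p - 3)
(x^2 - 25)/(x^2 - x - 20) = (x + 5)/(x + 4)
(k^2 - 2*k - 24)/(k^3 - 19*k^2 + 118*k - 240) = (k + 4)/(k^2 - 13*k + 40)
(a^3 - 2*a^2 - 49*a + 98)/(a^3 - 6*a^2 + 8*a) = (a^2 - 49)/(a*(a - 4))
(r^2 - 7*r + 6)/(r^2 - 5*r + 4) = (r - 6)/(r - 4)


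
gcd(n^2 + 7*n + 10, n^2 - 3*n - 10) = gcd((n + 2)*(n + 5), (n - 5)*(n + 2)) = n + 2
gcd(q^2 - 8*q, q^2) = q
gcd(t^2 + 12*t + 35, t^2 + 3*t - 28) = t + 7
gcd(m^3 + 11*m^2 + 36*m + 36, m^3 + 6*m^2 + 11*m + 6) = m^2 + 5*m + 6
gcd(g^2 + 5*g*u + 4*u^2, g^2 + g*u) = g + u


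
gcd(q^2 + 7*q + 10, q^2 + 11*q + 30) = q + 5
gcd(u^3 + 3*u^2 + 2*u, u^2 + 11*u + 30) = 1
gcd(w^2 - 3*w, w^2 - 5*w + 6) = w - 3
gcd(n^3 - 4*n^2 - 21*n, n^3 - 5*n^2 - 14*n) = n^2 - 7*n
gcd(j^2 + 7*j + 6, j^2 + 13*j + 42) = j + 6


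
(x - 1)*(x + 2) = x^2 + x - 2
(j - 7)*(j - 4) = j^2 - 11*j + 28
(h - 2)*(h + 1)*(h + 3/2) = h^3 + h^2/2 - 7*h/2 - 3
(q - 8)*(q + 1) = q^2 - 7*q - 8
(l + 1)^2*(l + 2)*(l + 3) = l^4 + 7*l^3 + 17*l^2 + 17*l + 6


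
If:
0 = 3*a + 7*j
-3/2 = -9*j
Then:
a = -7/18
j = 1/6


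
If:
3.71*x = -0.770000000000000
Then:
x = -0.21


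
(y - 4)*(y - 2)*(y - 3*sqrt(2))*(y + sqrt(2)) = y^4 - 6*y^3 - 2*sqrt(2)*y^3 + 2*y^2 + 12*sqrt(2)*y^2 - 16*sqrt(2)*y + 36*y - 48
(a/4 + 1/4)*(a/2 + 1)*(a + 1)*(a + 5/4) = a^4/8 + 21*a^3/32 + 5*a^2/4 + 33*a/32 + 5/16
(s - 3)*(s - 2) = s^2 - 5*s + 6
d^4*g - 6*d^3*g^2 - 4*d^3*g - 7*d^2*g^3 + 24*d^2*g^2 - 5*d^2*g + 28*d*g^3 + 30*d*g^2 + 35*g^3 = (d - 5)*(d - 7*g)*(d + g)*(d*g + g)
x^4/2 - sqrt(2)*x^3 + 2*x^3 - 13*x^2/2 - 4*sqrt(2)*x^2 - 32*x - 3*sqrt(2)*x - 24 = (x/2 + sqrt(2))*(x + 1)*(x + 3)*(x - 4*sqrt(2))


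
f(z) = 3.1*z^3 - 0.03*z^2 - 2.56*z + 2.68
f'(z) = 9.3*z^2 - 0.06*z - 2.56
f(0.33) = 1.94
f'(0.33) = -1.57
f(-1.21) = 0.24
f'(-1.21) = 11.13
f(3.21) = 96.69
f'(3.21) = 93.08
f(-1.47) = -3.47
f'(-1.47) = 17.62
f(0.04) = 2.58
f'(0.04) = -2.55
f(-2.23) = -26.14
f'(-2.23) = 43.82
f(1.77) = 15.25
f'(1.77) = 26.47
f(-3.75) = -151.62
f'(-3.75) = 128.45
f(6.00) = 655.84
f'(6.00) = 331.88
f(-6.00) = -652.64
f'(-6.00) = 332.60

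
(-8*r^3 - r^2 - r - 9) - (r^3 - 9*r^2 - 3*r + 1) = -9*r^3 + 8*r^2 + 2*r - 10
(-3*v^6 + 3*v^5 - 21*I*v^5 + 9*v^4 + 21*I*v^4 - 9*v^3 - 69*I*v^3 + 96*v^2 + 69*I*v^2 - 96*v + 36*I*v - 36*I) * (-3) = 9*v^6 - 9*v^5 + 63*I*v^5 - 27*v^4 - 63*I*v^4 + 27*v^3 + 207*I*v^3 - 288*v^2 - 207*I*v^2 + 288*v - 108*I*v + 108*I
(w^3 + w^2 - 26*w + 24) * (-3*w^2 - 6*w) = -3*w^5 - 9*w^4 + 72*w^3 + 84*w^2 - 144*w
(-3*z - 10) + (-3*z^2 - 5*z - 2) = -3*z^2 - 8*z - 12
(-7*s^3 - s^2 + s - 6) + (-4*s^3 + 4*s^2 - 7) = -11*s^3 + 3*s^2 + s - 13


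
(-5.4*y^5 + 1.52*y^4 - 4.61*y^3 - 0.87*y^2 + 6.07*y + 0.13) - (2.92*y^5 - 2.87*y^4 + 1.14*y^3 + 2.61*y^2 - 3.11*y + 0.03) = -8.32*y^5 + 4.39*y^4 - 5.75*y^3 - 3.48*y^2 + 9.18*y + 0.1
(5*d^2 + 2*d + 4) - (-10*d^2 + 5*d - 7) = 15*d^2 - 3*d + 11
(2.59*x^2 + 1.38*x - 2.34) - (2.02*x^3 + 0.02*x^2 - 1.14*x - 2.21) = -2.02*x^3 + 2.57*x^2 + 2.52*x - 0.13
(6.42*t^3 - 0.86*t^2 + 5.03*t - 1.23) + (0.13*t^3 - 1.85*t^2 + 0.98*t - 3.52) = 6.55*t^3 - 2.71*t^2 + 6.01*t - 4.75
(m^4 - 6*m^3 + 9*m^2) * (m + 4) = m^5 - 2*m^4 - 15*m^3 + 36*m^2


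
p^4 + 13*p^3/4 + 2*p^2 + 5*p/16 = p*(p + 1/4)*(p + 1/2)*(p + 5/2)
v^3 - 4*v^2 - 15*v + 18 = (v - 6)*(v - 1)*(v + 3)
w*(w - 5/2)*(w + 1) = w^3 - 3*w^2/2 - 5*w/2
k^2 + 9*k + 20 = (k + 4)*(k + 5)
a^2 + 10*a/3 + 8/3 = (a + 4/3)*(a + 2)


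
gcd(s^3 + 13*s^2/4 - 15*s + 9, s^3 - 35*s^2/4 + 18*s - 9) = s^2 - 11*s/4 + 3/2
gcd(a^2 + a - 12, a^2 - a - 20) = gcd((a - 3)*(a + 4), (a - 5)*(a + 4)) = a + 4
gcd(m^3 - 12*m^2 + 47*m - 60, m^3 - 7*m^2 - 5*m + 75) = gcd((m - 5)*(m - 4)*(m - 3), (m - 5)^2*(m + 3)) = m - 5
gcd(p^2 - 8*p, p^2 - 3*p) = p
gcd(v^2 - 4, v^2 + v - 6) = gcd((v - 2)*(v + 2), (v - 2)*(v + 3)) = v - 2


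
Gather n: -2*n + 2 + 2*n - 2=0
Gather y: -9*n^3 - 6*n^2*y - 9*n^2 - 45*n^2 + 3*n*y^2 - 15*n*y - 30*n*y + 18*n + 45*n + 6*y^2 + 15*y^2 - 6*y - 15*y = -9*n^3 - 54*n^2 + 63*n + y^2*(3*n + 21) + y*(-6*n^2 - 45*n - 21)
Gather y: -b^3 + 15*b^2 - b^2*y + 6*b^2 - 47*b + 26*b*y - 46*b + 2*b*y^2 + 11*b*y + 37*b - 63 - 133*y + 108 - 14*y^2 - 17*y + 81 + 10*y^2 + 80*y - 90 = -b^3 + 21*b^2 - 56*b + y^2*(2*b - 4) + y*(-b^2 + 37*b - 70) + 36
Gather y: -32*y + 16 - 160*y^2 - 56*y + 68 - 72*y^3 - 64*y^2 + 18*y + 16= -72*y^3 - 224*y^2 - 70*y + 100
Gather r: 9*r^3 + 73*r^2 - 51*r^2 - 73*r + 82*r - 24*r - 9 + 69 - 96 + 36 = 9*r^3 + 22*r^2 - 15*r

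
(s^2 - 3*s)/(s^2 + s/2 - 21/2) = 2*s/(2*s + 7)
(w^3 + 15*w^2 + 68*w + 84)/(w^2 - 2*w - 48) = (w^2 + 9*w + 14)/(w - 8)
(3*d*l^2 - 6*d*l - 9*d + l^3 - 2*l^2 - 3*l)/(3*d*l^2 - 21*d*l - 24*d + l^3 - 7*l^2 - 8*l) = (l - 3)/(l - 8)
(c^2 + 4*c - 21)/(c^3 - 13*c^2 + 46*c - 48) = (c + 7)/(c^2 - 10*c + 16)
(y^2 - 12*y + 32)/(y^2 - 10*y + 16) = (y - 4)/(y - 2)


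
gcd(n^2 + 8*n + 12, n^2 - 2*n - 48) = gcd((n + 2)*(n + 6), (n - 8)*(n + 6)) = n + 6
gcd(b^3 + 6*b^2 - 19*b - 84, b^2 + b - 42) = b + 7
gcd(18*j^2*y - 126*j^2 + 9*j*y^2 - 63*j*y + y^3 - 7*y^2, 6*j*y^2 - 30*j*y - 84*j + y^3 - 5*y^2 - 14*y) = 6*j*y - 42*j + y^2 - 7*y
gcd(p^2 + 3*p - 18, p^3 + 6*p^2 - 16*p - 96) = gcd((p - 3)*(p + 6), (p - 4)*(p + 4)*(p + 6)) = p + 6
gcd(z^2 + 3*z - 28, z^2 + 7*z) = z + 7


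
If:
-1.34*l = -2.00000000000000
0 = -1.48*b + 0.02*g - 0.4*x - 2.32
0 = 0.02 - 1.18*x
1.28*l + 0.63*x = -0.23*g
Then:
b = -1.69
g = -8.35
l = 1.49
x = 0.02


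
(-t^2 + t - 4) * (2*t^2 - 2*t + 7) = -2*t^4 + 4*t^3 - 17*t^2 + 15*t - 28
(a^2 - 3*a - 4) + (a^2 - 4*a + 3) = 2*a^2 - 7*a - 1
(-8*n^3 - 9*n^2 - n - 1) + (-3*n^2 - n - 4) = -8*n^3 - 12*n^2 - 2*n - 5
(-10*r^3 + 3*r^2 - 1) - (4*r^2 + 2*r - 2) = -10*r^3 - r^2 - 2*r + 1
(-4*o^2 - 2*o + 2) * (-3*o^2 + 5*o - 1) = 12*o^4 - 14*o^3 - 12*o^2 + 12*o - 2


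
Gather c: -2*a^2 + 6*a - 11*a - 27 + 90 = -2*a^2 - 5*a + 63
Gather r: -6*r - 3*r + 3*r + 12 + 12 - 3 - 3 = 18 - 6*r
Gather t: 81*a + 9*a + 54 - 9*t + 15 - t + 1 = 90*a - 10*t + 70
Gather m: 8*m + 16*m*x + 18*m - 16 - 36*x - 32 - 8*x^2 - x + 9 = m*(16*x + 26) - 8*x^2 - 37*x - 39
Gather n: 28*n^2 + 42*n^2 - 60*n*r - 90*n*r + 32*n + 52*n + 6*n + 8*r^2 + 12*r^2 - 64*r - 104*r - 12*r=70*n^2 + n*(90 - 150*r) + 20*r^2 - 180*r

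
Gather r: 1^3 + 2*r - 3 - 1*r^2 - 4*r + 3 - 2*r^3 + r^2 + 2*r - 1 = -2*r^3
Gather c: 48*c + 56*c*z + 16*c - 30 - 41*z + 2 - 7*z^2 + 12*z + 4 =c*(56*z + 64) - 7*z^2 - 29*z - 24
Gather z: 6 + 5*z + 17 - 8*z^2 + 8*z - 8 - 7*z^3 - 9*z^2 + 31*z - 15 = -7*z^3 - 17*z^2 + 44*z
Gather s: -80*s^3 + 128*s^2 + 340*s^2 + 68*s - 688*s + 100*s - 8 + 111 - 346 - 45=-80*s^3 + 468*s^2 - 520*s - 288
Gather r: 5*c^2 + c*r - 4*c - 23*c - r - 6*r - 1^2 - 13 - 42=5*c^2 - 27*c + r*(c - 7) - 56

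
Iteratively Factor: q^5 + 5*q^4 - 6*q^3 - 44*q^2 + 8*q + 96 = (q + 2)*(q^4 + 3*q^3 - 12*q^2 - 20*q + 48) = (q - 2)*(q + 2)*(q^3 + 5*q^2 - 2*q - 24) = (q - 2)*(q + 2)*(q + 4)*(q^2 + q - 6) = (q - 2)*(q + 2)*(q + 3)*(q + 4)*(q - 2)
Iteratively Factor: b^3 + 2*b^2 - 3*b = (b - 1)*(b^2 + 3*b) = b*(b - 1)*(b + 3)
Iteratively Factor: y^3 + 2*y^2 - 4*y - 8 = (y + 2)*(y^2 - 4) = (y + 2)^2*(y - 2)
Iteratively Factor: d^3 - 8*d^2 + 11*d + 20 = (d - 5)*(d^2 - 3*d - 4) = (d - 5)*(d + 1)*(d - 4)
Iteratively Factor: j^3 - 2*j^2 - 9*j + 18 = (j - 3)*(j^2 + j - 6) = (j - 3)*(j + 3)*(j - 2)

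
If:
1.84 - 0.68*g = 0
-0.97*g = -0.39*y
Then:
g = 2.71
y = 6.73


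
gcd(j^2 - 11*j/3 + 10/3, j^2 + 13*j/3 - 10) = j - 5/3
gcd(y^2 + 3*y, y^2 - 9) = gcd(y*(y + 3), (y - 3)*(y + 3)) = y + 3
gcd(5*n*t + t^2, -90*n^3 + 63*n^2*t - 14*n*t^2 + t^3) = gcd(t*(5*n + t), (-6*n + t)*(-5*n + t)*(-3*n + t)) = 1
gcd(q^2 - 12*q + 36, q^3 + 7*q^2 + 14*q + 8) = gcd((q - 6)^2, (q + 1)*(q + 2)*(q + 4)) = 1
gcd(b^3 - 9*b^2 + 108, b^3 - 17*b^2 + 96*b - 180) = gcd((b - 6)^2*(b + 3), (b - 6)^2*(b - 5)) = b^2 - 12*b + 36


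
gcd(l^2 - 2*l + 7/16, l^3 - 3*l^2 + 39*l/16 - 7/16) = l^2 - 2*l + 7/16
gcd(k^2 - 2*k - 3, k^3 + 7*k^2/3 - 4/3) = k + 1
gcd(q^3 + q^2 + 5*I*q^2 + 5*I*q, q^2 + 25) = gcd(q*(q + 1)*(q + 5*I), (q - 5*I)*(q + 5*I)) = q + 5*I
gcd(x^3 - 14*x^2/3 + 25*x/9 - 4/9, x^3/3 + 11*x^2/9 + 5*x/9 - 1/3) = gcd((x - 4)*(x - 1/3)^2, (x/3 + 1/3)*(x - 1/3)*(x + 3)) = x - 1/3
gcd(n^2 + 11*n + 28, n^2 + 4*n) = n + 4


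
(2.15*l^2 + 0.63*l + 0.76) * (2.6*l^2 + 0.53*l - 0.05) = 5.59*l^4 + 2.7775*l^3 + 2.2024*l^2 + 0.3713*l - 0.038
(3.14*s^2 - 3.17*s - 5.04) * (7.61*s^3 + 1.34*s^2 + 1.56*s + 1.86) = 23.8954*s^5 - 19.9161*s^4 - 37.7038*s^3 - 5.8584*s^2 - 13.7586*s - 9.3744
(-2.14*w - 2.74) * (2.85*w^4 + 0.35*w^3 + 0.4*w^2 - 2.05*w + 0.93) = -6.099*w^5 - 8.558*w^4 - 1.815*w^3 + 3.291*w^2 + 3.6268*w - 2.5482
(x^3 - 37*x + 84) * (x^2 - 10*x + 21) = x^5 - 10*x^4 - 16*x^3 + 454*x^2 - 1617*x + 1764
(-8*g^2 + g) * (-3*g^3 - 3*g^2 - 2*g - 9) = 24*g^5 + 21*g^4 + 13*g^3 + 70*g^2 - 9*g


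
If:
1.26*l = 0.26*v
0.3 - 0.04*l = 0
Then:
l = 7.50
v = 36.35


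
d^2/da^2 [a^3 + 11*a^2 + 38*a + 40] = 6*a + 22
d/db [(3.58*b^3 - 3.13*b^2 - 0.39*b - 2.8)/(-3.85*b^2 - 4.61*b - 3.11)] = (-13.783*b^4 - 33.0076*b^3 - 20.4736*b^2 - 2.0914*b - 11.6951)/(14.8225*b^4 + 35.497*b^3 + 45.1991*b^2 + 28.6742*b + 9.6721)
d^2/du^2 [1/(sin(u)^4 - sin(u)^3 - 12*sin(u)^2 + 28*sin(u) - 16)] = (-16*sin(u)^5 - 57*sin(u)^4 - 2*sin(u)^3 + 248*sin(u)^2 + 48*sin(u) - 296)/((sin(u) - 2)^4*(sin(u) - 1)^2*(sin(u) + 4)^3)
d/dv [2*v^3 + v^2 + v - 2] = 6*v^2 + 2*v + 1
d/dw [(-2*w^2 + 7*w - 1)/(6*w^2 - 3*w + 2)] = (-36*w^2 + 4*w + 11)/(36*w^4 - 36*w^3 + 33*w^2 - 12*w + 4)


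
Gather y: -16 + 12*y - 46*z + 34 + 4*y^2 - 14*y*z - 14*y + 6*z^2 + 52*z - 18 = 4*y^2 + y*(-14*z - 2) + 6*z^2 + 6*z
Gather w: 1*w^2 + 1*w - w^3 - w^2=-w^3 + w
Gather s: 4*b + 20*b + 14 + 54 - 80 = 24*b - 12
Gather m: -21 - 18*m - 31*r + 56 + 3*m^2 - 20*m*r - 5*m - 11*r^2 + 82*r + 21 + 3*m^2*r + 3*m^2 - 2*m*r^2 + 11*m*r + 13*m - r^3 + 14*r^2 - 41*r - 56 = m^2*(3*r + 6) + m*(-2*r^2 - 9*r - 10) - r^3 + 3*r^2 + 10*r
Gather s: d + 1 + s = d + s + 1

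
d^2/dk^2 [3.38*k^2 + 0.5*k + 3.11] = 6.76000000000000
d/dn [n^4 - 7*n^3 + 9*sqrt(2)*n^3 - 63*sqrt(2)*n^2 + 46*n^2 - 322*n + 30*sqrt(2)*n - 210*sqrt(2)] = 4*n^3 - 21*n^2 + 27*sqrt(2)*n^2 - 126*sqrt(2)*n + 92*n - 322 + 30*sqrt(2)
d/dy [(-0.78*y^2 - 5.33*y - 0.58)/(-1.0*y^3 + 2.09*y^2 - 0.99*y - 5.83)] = (-0.78*y^4 - 10.66*y^3 + 10.1719*y^2 + 11.5192*y + 30.4997)/(1.0*y^6 - 4.18*y^5 + 6.3481*y^4 + 7.5218*y^3 - 23.3893*y^2 + 11.5434*y + 33.9889)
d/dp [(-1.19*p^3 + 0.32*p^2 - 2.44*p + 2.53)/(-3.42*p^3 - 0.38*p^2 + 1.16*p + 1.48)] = (1.5466*p^4 - 19.4504*p^3 + 20.1182*p^2 + 2.87*p - 6.546)/(11.6964*p^6 + 2.5992*p^5 - 7.79*p^4 - 11.0048*p^3 + 0.2208*p^2 + 3.4336*p + 2.1904)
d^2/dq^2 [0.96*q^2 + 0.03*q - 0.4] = 1.92000000000000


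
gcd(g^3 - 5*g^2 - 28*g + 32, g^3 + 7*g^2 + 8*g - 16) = g^2 + 3*g - 4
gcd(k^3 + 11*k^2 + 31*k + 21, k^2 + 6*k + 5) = k + 1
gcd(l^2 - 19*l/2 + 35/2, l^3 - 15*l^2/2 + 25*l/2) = l - 5/2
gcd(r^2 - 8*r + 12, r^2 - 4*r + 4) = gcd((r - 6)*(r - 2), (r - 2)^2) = r - 2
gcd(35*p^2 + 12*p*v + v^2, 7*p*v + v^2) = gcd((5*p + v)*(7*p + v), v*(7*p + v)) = 7*p + v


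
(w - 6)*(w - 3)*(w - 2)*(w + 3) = w^4 - 8*w^3 + 3*w^2 + 72*w - 108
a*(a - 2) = a^2 - 2*a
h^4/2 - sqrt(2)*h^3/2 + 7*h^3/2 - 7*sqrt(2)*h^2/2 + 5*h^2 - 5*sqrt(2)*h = h*(h/2 + 1)*(h + 5)*(h - sqrt(2))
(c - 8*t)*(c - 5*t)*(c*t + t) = c^3*t - 13*c^2*t^2 + c^2*t + 40*c*t^3 - 13*c*t^2 + 40*t^3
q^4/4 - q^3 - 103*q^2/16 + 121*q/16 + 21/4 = (q/4 + 1)*(q - 7)*(q - 3/2)*(q + 1/2)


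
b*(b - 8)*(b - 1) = b^3 - 9*b^2 + 8*b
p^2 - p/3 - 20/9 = (p - 5/3)*(p + 4/3)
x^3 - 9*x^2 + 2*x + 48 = (x - 8)*(x - 3)*(x + 2)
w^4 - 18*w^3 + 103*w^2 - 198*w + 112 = (w - 8)*(w - 7)*(w - 2)*(w - 1)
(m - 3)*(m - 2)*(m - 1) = m^3 - 6*m^2 + 11*m - 6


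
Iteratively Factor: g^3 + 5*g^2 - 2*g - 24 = (g + 3)*(g^2 + 2*g - 8) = (g - 2)*(g + 3)*(g + 4)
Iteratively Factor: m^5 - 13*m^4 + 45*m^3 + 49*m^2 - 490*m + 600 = (m - 5)*(m^4 - 8*m^3 + 5*m^2 + 74*m - 120) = (m - 5)^2*(m^3 - 3*m^2 - 10*m + 24) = (m - 5)^2*(m - 4)*(m^2 + m - 6) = (m - 5)^2*(m - 4)*(m - 2)*(m + 3)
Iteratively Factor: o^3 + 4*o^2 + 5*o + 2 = (o + 1)*(o^2 + 3*o + 2) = (o + 1)^2*(o + 2)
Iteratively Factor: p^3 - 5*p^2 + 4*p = (p)*(p^2 - 5*p + 4) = p*(p - 4)*(p - 1)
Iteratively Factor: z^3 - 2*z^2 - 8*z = (z)*(z^2 - 2*z - 8) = z*(z + 2)*(z - 4)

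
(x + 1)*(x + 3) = x^2 + 4*x + 3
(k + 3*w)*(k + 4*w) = k^2 + 7*k*w + 12*w^2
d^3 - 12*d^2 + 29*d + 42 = (d - 7)*(d - 6)*(d + 1)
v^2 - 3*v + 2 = (v - 2)*(v - 1)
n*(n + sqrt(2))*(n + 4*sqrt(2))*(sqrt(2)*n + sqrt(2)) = sqrt(2)*n^4 + sqrt(2)*n^3 + 10*n^3 + 10*n^2 + 8*sqrt(2)*n^2 + 8*sqrt(2)*n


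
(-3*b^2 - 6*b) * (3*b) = -9*b^3 - 18*b^2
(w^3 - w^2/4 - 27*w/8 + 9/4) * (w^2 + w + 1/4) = w^5 + 3*w^4/4 - 27*w^3/8 - 19*w^2/16 + 45*w/32 + 9/16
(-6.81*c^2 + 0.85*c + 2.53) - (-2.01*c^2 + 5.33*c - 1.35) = -4.8*c^2 - 4.48*c + 3.88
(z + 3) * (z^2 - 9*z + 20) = z^3 - 6*z^2 - 7*z + 60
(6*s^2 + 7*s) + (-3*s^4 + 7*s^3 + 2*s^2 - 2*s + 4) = -3*s^4 + 7*s^3 + 8*s^2 + 5*s + 4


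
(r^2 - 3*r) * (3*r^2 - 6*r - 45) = 3*r^4 - 15*r^3 - 27*r^2 + 135*r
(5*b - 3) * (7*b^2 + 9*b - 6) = 35*b^3 + 24*b^2 - 57*b + 18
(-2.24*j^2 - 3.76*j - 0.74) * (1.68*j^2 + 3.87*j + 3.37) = -3.7632*j^4 - 14.9856*j^3 - 23.3432*j^2 - 15.535*j - 2.4938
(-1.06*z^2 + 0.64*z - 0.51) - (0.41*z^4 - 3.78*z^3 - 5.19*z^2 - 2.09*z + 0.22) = -0.41*z^4 + 3.78*z^3 + 4.13*z^2 + 2.73*z - 0.73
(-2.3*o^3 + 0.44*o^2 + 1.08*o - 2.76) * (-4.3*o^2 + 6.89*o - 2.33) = 9.89*o^5 - 17.739*o^4 + 3.7466*o^3 + 18.284*o^2 - 21.5328*o + 6.4308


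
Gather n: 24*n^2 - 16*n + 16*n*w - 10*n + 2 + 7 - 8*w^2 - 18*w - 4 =24*n^2 + n*(16*w - 26) - 8*w^2 - 18*w + 5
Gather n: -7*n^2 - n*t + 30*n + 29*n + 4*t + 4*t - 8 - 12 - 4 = -7*n^2 + n*(59 - t) + 8*t - 24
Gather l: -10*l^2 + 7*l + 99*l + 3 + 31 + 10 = -10*l^2 + 106*l + 44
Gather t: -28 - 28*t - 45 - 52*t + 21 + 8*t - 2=-72*t - 54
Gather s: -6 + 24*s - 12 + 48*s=72*s - 18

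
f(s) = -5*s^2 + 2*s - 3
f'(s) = 2 - 10*s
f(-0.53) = -5.46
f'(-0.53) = 7.30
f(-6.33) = -216.00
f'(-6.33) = 65.30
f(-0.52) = -5.39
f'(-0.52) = 7.20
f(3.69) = -63.70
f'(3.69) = -34.90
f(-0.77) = -7.50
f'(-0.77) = 9.70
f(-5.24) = -150.77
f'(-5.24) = 54.40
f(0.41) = -3.02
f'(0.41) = -2.10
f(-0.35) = -4.31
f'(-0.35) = 5.50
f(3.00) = -42.00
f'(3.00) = -28.00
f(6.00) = -171.00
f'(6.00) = -58.00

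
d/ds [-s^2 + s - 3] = 1 - 2*s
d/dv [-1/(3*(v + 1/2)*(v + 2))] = 2*(4*v + 5)/(3*(v + 2)^2*(2*v + 1)^2)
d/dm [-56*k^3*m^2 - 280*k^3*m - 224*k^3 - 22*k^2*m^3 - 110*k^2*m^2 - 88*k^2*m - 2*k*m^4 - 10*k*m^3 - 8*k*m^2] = 2*k*(-56*k^2*m - 140*k^2 - 33*k*m^2 - 110*k*m - 44*k - 4*m^3 - 15*m^2 - 8*m)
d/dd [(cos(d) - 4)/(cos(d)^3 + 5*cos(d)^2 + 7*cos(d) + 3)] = (-9*cos(d) + cos(2*d) - 30)*sin(d)/((cos(d) + 1)^3*(cos(d) + 3)^2)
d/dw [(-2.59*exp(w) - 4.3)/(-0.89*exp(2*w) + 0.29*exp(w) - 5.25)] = (-2.3051*exp(2*w) - 7.654*exp(w) + 14.8445)*exp(w)/(0.7921*exp(4*w) - 0.5162*exp(3*w) + 9.4291*exp(2*w) - 3.045*exp(w) + 27.5625)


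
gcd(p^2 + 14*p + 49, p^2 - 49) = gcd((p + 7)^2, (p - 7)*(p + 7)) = p + 7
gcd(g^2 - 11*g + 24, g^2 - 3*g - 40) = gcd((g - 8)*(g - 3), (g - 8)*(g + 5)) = g - 8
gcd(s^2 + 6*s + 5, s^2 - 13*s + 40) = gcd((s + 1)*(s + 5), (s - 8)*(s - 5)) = 1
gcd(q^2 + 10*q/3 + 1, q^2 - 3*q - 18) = q + 3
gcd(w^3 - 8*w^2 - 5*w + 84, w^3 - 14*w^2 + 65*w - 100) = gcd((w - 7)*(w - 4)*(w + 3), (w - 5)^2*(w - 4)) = w - 4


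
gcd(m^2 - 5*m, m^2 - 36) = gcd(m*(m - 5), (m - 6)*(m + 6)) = 1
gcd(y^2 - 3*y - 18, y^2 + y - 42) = y - 6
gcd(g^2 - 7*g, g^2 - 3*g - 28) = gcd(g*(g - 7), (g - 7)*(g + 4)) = g - 7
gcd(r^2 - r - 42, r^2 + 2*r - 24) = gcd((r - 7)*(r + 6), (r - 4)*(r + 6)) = r + 6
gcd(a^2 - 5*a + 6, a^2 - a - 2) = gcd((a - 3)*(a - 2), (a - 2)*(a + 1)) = a - 2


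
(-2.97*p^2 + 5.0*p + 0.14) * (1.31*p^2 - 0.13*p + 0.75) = -3.8907*p^4 + 6.9361*p^3 - 2.6941*p^2 + 3.7318*p + 0.105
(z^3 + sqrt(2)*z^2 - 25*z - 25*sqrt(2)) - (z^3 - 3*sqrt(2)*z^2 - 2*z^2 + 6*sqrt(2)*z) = 2*z^2 + 4*sqrt(2)*z^2 - 25*z - 6*sqrt(2)*z - 25*sqrt(2)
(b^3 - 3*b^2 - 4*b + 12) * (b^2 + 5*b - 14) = b^5 + 2*b^4 - 33*b^3 + 34*b^2 + 116*b - 168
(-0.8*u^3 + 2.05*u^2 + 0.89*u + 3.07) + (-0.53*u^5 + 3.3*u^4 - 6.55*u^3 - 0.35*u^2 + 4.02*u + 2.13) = -0.53*u^5 + 3.3*u^4 - 7.35*u^3 + 1.7*u^2 + 4.91*u + 5.2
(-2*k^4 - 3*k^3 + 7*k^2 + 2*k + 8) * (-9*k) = 18*k^5 + 27*k^4 - 63*k^3 - 18*k^2 - 72*k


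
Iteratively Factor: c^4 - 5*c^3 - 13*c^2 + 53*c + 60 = (c - 5)*(c^3 - 13*c - 12) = (c - 5)*(c + 1)*(c^2 - c - 12) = (c - 5)*(c - 4)*(c + 1)*(c + 3)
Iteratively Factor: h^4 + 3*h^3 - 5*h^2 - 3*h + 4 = (h - 1)*(h^3 + 4*h^2 - h - 4) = (h - 1)*(h + 1)*(h^2 + 3*h - 4) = (h - 1)^2*(h + 1)*(h + 4)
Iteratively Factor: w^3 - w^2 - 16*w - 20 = (w + 2)*(w^2 - 3*w - 10) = (w + 2)^2*(w - 5)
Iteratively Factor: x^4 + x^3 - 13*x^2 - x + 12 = (x - 3)*(x^3 + 4*x^2 - x - 4) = (x - 3)*(x + 1)*(x^2 + 3*x - 4) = (x - 3)*(x + 1)*(x + 4)*(x - 1)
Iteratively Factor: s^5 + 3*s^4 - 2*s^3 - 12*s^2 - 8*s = (s)*(s^4 + 3*s^3 - 2*s^2 - 12*s - 8) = s*(s + 2)*(s^3 + s^2 - 4*s - 4) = s*(s - 2)*(s + 2)*(s^2 + 3*s + 2) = s*(s - 2)*(s + 1)*(s + 2)*(s + 2)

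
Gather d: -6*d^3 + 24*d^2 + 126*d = -6*d^3 + 24*d^2 + 126*d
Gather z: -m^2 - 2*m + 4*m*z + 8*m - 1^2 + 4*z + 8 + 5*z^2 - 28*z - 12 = -m^2 + 6*m + 5*z^2 + z*(4*m - 24) - 5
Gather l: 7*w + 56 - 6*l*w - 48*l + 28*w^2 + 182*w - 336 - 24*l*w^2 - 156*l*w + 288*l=l*(-24*w^2 - 162*w + 240) + 28*w^2 + 189*w - 280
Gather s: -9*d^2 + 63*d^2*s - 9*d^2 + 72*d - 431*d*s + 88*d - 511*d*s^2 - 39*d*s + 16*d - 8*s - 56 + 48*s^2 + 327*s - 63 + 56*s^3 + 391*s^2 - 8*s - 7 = -18*d^2 + 176*d + 56*s^3 + s^2*(439 - 511*d) + s*(63*d^2 - 470*d + 311) - 126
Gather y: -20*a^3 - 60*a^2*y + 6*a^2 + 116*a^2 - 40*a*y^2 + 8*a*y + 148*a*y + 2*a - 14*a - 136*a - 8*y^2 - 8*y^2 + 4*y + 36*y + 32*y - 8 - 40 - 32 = -20*a^3 + 122*a^2 - 148*a + y^2*(-40*a - 16) + y*(-60*a^2 + 156*a + 72) - 80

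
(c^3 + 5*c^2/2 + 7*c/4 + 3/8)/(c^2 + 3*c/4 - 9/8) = (4*c^2 + 4*c + 1)/(4*c - 3)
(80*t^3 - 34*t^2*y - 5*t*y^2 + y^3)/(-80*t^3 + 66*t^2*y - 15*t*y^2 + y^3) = (5*t + y)/(-5*t + y)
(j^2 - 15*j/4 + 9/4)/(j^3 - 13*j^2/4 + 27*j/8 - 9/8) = 2*(j - 3)/(2*j^2 - 5*j + 3)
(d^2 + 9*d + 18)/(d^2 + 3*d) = (d + 6)/d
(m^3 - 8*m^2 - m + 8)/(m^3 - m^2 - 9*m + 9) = (m^2 - 7*m - 8)/(m^2 - 9)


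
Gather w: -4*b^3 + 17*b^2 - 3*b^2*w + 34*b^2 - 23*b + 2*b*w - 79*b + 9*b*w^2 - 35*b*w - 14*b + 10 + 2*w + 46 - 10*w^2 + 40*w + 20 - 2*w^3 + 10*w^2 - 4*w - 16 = -4*b^3 + 51*b^2 + 9*b*w^2 - 116*b - 2*w^3 + w*(-3*b^2 - 33*b + 38) + 60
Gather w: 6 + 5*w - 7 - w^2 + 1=-w^2 + 5*w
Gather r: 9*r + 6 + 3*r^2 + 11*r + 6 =3*r^2 + 20*r + 12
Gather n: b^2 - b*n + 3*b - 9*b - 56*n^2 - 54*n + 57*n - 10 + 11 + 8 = b^2 - 6*b - 56*n^2 + n*(3 - b) + 9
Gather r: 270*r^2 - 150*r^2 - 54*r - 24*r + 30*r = 120*r^2 - 48*r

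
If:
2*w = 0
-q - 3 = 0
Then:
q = -3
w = 0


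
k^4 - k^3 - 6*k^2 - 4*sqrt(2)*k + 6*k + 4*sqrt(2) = (k - 1)*(k - 2*sqrt(2))*(k + sqrt(2))^2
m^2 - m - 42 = (m - 7)*(m + 6)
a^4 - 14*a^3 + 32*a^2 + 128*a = a*(a - 8)^2*(a + 2)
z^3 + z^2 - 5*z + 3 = (z - 1)^2*(z + 3)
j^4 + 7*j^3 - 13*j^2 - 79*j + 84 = (j - 3)*(j - 1)*(j + 4)*(j + 7)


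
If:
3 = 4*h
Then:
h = 3/4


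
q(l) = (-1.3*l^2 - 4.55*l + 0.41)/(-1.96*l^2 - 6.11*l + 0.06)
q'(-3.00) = -19.37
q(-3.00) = 3.15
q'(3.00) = -0.00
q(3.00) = 0.69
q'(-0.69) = 0.07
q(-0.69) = 0.88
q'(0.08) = 12.02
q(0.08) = -0.09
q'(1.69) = 0.01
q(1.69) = 0.69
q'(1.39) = 0.02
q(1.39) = 0.69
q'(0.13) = 4.08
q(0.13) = 0.27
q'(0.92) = 0.05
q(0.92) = 0.68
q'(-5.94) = -0.04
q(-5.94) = 0.56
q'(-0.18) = 1.61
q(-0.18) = 1.08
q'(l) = (-2.6*l - 4.55)/(-1.96*l^2 - 6.11*l + 0.06) + (3.92*l + 6.11)*(-1.3*l^2 - 4.55*l + 0.41)/(-1.96*l^2 - 6.11*l + 0.06)^2 = (-0.974999999999998*l^2 + 1.4512*l + 2.2321)/(3.8416*l^4 + 23.9512*l^3 + 37.0969*l^2 - 0.7332*l + 0.0036)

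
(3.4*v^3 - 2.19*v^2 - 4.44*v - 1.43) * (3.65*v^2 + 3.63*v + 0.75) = 12.41*v^5 + 4.3485*v^4 - 21.6057*v^3 - 22.9792*v^2 - 8.5209*v - 1.0725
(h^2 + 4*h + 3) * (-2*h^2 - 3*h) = -2*h^4 - 11*h^3 - 18*h^2 - 9*h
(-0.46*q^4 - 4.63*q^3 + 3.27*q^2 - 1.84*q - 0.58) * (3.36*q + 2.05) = -1.5456*q^5 - 16.4998*q^4 + 1.4957*q^3 + 0.521099999999999*q^2 - 5.7208*q - 1.189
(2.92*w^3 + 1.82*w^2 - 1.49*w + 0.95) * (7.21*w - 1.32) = 21.0532*w^4 + 9.2678*w^3 - 13.1453*w^2 + 8.8163*w - 1.254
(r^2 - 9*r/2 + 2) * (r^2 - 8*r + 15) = r^4 - 25*r^3/2 + 53*r^2 - 167*r/2 + 30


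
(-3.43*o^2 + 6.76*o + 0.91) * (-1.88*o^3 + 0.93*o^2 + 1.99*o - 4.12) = 6.4484*o^5 - 15.8987*o^4 - 2.2497*o^3 + 28.4303*o^2 - 26.0403*o - 3.7492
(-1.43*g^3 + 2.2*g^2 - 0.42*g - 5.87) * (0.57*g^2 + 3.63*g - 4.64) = -0.8151*g^5 - 3.9369*g^4 + 14.3818*g^3 - 15.0785*g^2 - 19.3593*g + 27.2368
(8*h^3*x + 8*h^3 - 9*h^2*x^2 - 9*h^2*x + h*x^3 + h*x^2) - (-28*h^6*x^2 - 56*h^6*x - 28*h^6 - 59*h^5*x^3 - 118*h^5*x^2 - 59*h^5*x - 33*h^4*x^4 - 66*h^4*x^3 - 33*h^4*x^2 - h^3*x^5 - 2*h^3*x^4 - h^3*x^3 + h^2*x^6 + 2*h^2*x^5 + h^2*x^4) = 28*h^6*x^2 + 56*h^6*x + 28*h^6 + 59*h^5*x^3 + 118*h^5*x^2 + 59*h^5*x + 33*h^4*x^4 + 66*h^4*x^3 + 33*h^4*x^2 + h^3*x^5 + 2*h^3*x^4 + h^3*x^3 + 8*h^3*x + 8*h^3 - h^2*x^6 - 2*h^2*x^5 - h^2*x^4 - 9*h^2*x^2 - 9*h^2*x + h*x^3 + h*x^2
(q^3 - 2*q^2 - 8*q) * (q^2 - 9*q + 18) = q^5 - 11*q^4 + 28*q^3 + 36*q^2 - 144*q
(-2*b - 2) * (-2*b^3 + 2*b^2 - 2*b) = 4*b^4 + 4*b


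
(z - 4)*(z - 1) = z^2 - 5*z + 4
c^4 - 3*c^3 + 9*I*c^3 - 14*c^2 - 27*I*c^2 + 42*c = c*(c - 3)*(c + 2*I)*(c + 7*I)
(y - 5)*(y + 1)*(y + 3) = y^3 - y^2 - 17*y - 15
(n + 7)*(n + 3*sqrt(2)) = n^2 + 3*sqrt(2)*n + 7*n + 21*sqrt(2)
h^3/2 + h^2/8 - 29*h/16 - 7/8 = (h/2 + 1/4)*(h - 2)*(h + 7/4)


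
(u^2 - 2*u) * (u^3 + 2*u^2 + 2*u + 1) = u^5 - 2*u^3 - 3*u^2 - 2*u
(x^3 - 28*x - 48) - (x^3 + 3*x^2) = -3*x^2 - 28*x - 48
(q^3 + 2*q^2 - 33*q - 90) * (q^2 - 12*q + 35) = q^5 - 10*q^4 - 22*q^3 + 376*q^2 - 75*q - 3150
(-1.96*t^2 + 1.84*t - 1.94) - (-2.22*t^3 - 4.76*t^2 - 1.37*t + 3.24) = 2.22*t^3 + 2.8*t^2 + 3.21*t - 5.18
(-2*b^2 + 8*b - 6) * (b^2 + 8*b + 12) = -2*b^4 - 8*b^3 + 34*b^2 + 48*b - 72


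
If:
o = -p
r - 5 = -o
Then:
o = 5 - r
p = r - 5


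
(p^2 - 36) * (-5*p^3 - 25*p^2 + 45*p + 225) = -5*p^5 - 25*p^4 + 225*p^3 + 1125*p^2 - 1620*p - 8100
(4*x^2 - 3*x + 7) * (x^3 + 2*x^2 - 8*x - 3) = 4*x^5 + 5*x^4 - 31*x^3 + 26*x^2 - 47*x - 21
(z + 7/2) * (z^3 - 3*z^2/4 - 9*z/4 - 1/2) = z^4 + 11*z^3/4 - 39*z^2/8 - 67*z/8 - 7/4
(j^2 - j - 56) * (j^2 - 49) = j^4 - j^3 - 105*j^2 + 49*j + 2744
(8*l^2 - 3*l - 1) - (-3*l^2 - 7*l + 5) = 11*l^2 + 4*l - 6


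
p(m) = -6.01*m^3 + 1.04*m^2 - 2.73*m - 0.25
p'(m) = -18.03*m^2 + 2.08*m - 2.73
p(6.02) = -1290.18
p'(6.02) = -643.62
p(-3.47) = 272.85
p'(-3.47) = -227.05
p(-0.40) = 1.39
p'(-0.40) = -6.45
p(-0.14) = 0.17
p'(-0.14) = -3.37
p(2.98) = -158.20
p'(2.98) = -156.65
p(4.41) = -507.52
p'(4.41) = -344.21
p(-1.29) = 17.90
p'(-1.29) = -35.42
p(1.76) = -34.60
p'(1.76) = -54.92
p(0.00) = -0.25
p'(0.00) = -2.73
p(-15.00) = 20558.45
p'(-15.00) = -4090.68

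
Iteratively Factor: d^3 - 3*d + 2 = (d + 2)*(d^2 - 2*d + 1) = (d - 1)*(d + 2)*(d - 1)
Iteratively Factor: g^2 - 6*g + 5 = (g - 5)*(g - 1)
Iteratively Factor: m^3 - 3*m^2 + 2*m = (m - 1)*(m^2 - 2*m) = (m - 2)*(m - 1)*(m)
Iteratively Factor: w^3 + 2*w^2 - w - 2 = (w - 1)*(w^2 + 3*w + 2) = (w - 1)*(w + 2)*(w + 1)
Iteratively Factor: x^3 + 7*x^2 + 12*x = (x + 4)*(x^2 + 3*x) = (x + 3)*(x + 4)*(x)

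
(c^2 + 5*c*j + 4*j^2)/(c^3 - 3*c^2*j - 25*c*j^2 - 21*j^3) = (c + 4*j)/(c^2 - 4*c*j - 21*j^2)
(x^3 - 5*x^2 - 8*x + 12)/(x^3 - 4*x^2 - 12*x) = (x - 1)/x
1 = 1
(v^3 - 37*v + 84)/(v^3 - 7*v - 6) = (-v^3 + 37*v - 84)/(-v^3 + 7*v + 6)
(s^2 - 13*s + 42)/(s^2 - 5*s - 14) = (s - 6)/(s + 2)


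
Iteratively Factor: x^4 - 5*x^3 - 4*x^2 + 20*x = (x)*(x^3 - 5*x^2 - 4*x + 20) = x*(x - 2)*(x^2 - 3*x - 10) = x*(x - 2)*(x + 2)*(x - 5)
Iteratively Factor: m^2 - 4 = (m + 2)*(m - 2)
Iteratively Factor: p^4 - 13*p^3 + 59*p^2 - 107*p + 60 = (p - 3)*(p^3 - 10*p^2 + 29*p - 20) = (p - 3)*(p - 1)*(p^2 - 9*p + 20) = (p - 5)*(p - 3)*(p - 1)*(p - 4)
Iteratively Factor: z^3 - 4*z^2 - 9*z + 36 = (z - 4)*(z^2 - 9) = (z - 4)*(z + 3)*(z - 3)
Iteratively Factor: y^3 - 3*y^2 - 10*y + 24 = (y - 4)*(y^2 + y - 6) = (y - 4)*(y - 2)*(y + 3)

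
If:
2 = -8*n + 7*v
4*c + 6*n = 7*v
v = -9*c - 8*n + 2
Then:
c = 76/191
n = -39/191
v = 10/191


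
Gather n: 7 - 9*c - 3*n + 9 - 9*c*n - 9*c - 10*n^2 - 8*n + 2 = -18*c - 10*n^2 + n*(-9*c - 11) + 18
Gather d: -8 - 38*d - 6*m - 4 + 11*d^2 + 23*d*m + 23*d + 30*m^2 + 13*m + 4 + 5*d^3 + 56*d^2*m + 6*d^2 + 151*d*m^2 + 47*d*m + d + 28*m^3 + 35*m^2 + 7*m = 5*d^3 + d^2*(56*m + 17) + d*(151*m^2 + 70*m - 14) + 28*m^3 + 65*m^2 + 14*m - 8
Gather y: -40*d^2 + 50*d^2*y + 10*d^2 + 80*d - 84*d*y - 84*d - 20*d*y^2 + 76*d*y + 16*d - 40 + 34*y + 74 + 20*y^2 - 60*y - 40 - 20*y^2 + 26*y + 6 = -30*d^2 - 20*d*y^2 + 12*d + y*(50*d^2 - 8*d)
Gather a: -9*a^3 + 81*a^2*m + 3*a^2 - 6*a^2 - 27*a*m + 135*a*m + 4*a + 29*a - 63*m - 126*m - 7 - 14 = -9*a^3 + a^2*(81*m - 3) + a*(108*m + 33) - 189*m - 21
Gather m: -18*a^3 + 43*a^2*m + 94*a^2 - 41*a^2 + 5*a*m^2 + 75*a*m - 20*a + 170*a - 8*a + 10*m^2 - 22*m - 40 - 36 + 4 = -18*a^3 + 53*a^2 + 142*a + m^2*(5*a + 10) + m*(43*a^2 + 75*a - 22) - 72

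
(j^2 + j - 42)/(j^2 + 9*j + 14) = (j - 6)/(j + 2)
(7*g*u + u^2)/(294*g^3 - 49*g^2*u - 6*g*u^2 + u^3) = u/(42*g^2 - 13*g*u + u^2)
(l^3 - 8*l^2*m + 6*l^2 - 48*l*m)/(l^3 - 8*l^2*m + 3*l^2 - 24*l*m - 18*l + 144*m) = l/(l - 3)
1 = 1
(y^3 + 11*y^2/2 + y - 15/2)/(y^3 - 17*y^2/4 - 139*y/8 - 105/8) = 4*(y^2 + 4*y - 5)/(4*y^2 - 23*y - 35)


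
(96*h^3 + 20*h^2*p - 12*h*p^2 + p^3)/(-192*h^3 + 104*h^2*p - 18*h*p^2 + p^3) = (2*h + p)/(-4*h + p)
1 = 1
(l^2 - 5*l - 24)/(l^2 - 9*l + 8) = (l + 3)/(l - 1)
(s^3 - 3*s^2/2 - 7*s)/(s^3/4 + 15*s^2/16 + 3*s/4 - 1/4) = 8*s*(2*s - 7)/(4*s^2 + 7*s - 2)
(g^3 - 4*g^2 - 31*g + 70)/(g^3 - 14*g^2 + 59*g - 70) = (g + 5)/(g - 5)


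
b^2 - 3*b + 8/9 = (b - 8/3)*(b - 1/3)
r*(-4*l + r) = -4*l*r + r^2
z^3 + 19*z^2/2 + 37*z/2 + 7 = (z + 1/2)*(z + 2)*(z + 7)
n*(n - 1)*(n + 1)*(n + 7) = n^4 + 7*n^3 - n^2 - 7*n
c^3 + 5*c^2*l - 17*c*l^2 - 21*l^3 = (c - 3*l)*(c + l)*(c + 7*l)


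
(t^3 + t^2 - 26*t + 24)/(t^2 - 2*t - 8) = (t^2 + 5*t - 6)/(t + 2)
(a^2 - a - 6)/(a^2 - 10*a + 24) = (a^2 - a - 6)/(a^2 - 10*a + 24)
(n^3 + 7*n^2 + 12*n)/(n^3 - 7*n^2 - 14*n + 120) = n*(n + 3)/(n^2 - 11*n + 30)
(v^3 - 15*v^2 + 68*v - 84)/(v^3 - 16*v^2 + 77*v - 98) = (v - 6)/(v - 7)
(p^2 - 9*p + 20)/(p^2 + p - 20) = (p - 5)/(p + 5)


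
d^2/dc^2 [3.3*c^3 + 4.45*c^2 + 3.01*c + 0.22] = 19.8*c + 8.9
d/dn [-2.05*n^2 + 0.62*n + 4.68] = 0.62 - 4.1*n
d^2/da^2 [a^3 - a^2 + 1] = 6*a - 2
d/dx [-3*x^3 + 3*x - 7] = 3 - 9*x^2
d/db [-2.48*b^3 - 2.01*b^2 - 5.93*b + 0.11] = -7.44*b^2 - 4.02*b - 5.93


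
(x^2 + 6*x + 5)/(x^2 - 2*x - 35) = (x + 1)/(x - 7)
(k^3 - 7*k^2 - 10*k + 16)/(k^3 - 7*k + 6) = (k^2 - 6*k - 16)/(k^2 + k - 6)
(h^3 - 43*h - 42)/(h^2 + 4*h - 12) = (h^2 - 6*h - 7)/(h - 2)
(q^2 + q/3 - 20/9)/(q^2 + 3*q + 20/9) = (3*q - 4)/(3*q + 4)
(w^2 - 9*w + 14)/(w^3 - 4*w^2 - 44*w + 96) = (w - 7)/(w^2 - 2*w - 48)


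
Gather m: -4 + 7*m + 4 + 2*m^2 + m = 2*m^2 + 8*m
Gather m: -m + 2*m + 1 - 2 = m - 1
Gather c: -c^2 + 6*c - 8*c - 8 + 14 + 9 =-c^2 - 2*c + 15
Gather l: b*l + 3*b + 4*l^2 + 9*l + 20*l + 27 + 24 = 3*b + 4*l^2 + l*(b + 29) + 51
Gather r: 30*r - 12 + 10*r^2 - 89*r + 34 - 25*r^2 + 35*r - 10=-15*r^2 - 24*r + 12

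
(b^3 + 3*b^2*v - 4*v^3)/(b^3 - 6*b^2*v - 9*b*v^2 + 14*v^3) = (-b - 2*v)/(-b + 7*v)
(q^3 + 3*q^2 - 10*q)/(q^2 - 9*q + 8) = q*(q^2 + 3*q - 10)/(q^2 - 9*q + 8)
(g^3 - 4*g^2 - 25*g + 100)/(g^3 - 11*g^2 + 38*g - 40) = (g + 5)/(g - 2)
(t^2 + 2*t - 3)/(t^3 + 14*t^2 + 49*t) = (t^2 + 2*t - 3)/(t*(t^2 + 14*t + 49))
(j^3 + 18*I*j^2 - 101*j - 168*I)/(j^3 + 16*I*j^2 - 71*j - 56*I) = (j + 3*I)/(j + I)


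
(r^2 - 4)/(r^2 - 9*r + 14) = (r + 2)/(r - 7)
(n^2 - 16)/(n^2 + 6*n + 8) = (n - 4)/(n + 2)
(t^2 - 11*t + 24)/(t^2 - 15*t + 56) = (t - 3)/(t - 7)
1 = 1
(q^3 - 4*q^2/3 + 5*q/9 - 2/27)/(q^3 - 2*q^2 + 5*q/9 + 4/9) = (27*q^3 - 36*q^2 + 15*q - 2)/(3*(9*q^3 - 18*q^2 + 5*q + 4))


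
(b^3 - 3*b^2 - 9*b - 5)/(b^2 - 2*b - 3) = (b^2 - 4*b - 5)/(b - 3)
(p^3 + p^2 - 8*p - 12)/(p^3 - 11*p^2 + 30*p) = (p^3 + p^2 - 8*p - 12)/(p*(p^2 - 11*p + 30))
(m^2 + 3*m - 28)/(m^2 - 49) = (m - 4)/(m - 7)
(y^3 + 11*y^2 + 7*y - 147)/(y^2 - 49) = (y^2 + 4*y - 21)/(y - 7)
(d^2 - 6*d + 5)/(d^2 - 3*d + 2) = (d - 5)/(d - 2)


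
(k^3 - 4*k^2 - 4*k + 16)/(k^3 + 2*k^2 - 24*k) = (k^2 - 4)/(k*(k + 6))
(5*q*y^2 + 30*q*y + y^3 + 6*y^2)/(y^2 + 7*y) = (5*q*y + 30*q + y^2 + 6*y)/(y + 7)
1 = 1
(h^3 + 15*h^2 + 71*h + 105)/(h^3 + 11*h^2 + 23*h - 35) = (h + 3)/(h - 1)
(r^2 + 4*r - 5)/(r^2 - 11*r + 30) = (r^2 + 4*r - 5)/(r^2 - 11*r + 30)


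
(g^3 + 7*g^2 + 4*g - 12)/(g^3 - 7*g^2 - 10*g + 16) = (g + 6)/(g - 8)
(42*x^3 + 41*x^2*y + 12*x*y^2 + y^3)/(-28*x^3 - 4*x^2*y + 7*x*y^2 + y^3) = (-3*x - y)/(2*x - y)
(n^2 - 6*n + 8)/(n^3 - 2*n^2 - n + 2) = (n - 4)/(n^2 - 1)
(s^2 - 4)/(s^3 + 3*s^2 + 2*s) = (s - 2)/(s*(s + 1))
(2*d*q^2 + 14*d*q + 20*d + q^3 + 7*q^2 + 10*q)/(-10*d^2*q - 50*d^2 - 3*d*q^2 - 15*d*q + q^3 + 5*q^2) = (q + 2)/(-5*d + q)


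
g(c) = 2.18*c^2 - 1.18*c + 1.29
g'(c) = 4.36*c - 1.18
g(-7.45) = 131.08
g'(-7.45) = -33.66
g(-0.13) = 1.48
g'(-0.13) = -1.75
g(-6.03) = 87.67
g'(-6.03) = -27.47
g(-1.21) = 5.91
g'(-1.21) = -6.46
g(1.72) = 5.71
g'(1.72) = 6.32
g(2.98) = 17.13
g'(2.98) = 11.81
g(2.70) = 14.00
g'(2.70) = 10.59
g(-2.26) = 15.09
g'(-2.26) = -11.03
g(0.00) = 1.29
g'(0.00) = -1.18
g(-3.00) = 24.45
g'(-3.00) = -14.26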